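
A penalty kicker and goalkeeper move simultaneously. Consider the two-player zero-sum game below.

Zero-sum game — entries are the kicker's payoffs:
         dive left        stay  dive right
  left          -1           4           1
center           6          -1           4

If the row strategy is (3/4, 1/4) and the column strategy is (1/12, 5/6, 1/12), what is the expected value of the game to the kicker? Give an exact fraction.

Against (1/12, 5/6, 1/12), each row's expected payoff is left: 10/3; center: 0.
Taking the (3/4, 1/4)-weighted average: (3/4)·(10/3) + (1/4)·(0) = 5/2.

5/2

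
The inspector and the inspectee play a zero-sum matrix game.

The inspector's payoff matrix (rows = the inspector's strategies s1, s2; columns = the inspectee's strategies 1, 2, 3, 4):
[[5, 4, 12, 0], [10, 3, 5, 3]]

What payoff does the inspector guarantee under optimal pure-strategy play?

Row minima: 0, 3 → the inspector's maximin is 3.
Column maxima: 10, 4, 12, 3 → the inspectee's minimax is 3.
They coincide at (s2, 4), so the value is 3.

3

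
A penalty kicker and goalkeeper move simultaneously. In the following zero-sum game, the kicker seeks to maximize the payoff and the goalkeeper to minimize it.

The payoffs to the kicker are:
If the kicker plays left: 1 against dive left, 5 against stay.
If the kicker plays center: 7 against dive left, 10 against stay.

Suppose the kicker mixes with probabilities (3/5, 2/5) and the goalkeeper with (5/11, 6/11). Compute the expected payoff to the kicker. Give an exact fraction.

59/11

Against (5/11, 6/11), each row's expected payoff is left: 35/11; center: 95/11.
Taking the (3/5, 2/5)-weighted average: (3/5)·(35/11) + (2/5)·(95/11) = 59/11.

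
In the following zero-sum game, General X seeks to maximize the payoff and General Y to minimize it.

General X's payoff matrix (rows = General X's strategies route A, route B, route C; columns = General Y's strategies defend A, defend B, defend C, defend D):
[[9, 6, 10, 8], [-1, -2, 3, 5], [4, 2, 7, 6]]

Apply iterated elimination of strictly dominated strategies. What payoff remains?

Row route B is strictly dominated by row route A (9>-1, 6>-2, 10>3, 8>5); eliminate route B.
Row route C is strictly dominated by row route A (9>4, 6>2, 10>7, 8>6); eliminate route C.
Column defend D is strictly dominated by defend B for General Y (6<8); eliminate defend D.
Column defend A is strictly dominated by defend B for General Y (6<9); eliminate defend A.
Column defend C is strictly dominated by defend B for General Y (6<10); eliminate defend C.
Only (route A, defend B) remains, with payoff 6.

6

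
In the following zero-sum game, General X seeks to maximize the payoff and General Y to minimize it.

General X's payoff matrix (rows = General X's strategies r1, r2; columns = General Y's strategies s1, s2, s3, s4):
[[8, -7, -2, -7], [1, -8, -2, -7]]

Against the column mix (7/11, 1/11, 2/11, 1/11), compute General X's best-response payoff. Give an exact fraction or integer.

38/11

r1: (8)·(7/11) + (-7)·(1/11) + (-2)·(2/11) + (-7)·(1/11) = 38/11.
r2: (1)·(7/11) + (-8)·(1/11) + (-2)·(2/11) + (-7)·(1/11) = -12/11.
The best pure response is r1 with expected payoff 38/11.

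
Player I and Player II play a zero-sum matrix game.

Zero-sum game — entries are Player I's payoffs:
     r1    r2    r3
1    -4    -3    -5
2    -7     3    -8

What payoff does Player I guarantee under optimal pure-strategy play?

Row minima: -5, -8 → Player I's maximin is -5.
Column maxima: -4, 3, -5 → Player II's minimax is -5.
They coincide at (1, r3), so the value is -5.

-5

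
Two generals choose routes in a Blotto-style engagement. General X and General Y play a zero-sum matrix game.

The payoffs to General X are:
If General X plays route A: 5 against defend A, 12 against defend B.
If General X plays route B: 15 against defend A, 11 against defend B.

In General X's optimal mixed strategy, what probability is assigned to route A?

4/11

Row minima are 5 and 11, so General X's maximin is 11; column maxima are 15 and 12, so General Y's minimax is 12. These differ, so the equilibrium is in mixed strategies.
Let General X play route A with probability p. General Y is indifferent when 5p + 15(1−p) = 12p + 11(1−p), giving p = 4/11.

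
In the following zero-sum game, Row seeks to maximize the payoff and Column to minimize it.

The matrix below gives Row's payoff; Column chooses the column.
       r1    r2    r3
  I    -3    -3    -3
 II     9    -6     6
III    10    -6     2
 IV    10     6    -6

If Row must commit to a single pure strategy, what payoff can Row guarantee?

-3

The worst-case payoff for each row is I: -3, II: -6, III: -6, IV: -6.
The best of these is -3.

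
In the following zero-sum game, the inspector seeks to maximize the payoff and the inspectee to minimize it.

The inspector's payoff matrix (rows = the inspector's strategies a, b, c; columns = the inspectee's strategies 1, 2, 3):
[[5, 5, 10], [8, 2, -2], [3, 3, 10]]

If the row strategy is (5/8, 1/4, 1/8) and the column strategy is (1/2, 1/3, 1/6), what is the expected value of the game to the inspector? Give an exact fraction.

21/4

Against (1/2, 1/3, 1/6), each row's expected payoff is a: 35/6; b: 13/3; c: 25/6.
Taking the (5/8, 1/4, 1/8)-weighted average: (5/8)·(35/6) + (1/4)·(13/3) + (1/8)·(25/6) = 21/4.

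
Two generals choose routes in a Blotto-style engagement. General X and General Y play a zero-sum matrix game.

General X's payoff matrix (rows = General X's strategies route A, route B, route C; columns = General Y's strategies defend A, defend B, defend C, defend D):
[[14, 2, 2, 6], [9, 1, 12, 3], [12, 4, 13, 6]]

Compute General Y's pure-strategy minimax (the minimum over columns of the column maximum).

The worst case (largest entry) in each column is defend A: 14, defend B: 4, defend C: 13, defend D: 6.
The best (smallest) of these is 4.

4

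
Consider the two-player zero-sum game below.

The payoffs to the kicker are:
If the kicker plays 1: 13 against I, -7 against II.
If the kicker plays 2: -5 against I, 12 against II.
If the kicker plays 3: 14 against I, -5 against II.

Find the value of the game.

143/36

Row 1 is strictly dominated by row 3, so the kicker never plays it.
The remaining 2×2 game on (2, 3) × (I, II) has no saddle point. Let the kicker play 2 with probability p; indifference gives −5p + 14(1−p) = 12p − 5(1−p), so p = 19/36.
Similarly the goalkeeper's optimal q on I is 17/36, and the value is -5·(17/36) + (12)·(19/36) = 143/36.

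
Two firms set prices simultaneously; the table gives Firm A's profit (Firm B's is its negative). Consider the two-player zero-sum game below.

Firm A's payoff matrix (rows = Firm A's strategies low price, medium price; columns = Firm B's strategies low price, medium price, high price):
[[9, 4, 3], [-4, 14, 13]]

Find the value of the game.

Column medium price is strictly dominated by high price for Firm B (it gives Firm A more in every row).
The remaining 2×2 game on (low price, medium price) × (low price, high price) has no saddle point. Let Firm A play low price with probability p; indifference gives 9p − 4(1−p) = 3p + 13(1−p), so p = 17/23.
Similarly Firm B's optimal q on low price is 10/23, and the value is 9·(10/23) + (3)·(13/23) = 129/23.

129/23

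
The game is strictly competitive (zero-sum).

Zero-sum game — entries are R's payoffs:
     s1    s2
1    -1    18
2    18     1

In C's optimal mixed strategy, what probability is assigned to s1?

17/36

Row minima are -1 and 1, so R's maximin is 1; column maxima are 18 and 18, so C's minimax is 18. These differ, so the equilibrium is in mixed strategies.
Let C play s1 with probability q. R is indifferent when −q + 18(1−q) = 18q + (1−q), giving q = 17/36.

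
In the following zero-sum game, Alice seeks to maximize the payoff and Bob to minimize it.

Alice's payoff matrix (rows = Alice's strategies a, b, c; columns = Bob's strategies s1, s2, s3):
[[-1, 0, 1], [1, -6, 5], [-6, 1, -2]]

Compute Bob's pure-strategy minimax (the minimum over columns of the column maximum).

The worst case (largest entry) in each column is s1: 1, s2: 1, s3: 5.
The best (smallest) of these is 1.

1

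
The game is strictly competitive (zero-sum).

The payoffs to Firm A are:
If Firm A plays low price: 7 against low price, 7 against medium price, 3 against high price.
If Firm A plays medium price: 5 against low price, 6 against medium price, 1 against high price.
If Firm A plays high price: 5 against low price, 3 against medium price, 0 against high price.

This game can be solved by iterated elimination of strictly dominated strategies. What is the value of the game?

3

Row medium price is strictly dominated by row low price (7>5, 7>6, 3>1); eliminate medium price.
Row high price is strictly dominated by row low price (7>5, 7>3, 3>0); eliminate high price.
Column medium price is strictly dominated by high price for Firm B (3<7); eliminate medium price.
Column low price is strictly dominated by high price for Firm B (3<7); eliminate low price.
Only (low price, high price) remains, with payoff 3.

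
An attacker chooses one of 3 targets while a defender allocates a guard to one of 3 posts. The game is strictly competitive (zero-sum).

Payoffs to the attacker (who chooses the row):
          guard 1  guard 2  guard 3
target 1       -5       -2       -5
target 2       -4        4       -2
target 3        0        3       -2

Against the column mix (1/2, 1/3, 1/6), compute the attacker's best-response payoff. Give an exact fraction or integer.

2/3

target 1: (-5)·(1/2) + (-2)·(1/3) + (-5)·(1/6) = -4.
target 2: (-4)·(1/2) + (4)·(1/3) + (-2)·(1/6) = -1.
target 3: (0)·(1/2) + (3)·(1/3) + (-2)·(1/6) = 2/3.
The best pure response is target 3 with expected payoff 2/3.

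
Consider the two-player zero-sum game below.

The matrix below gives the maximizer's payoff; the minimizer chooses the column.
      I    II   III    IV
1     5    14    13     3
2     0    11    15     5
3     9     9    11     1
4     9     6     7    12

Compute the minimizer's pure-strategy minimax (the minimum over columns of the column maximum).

The worst case (largest entry) in each column is I: 9, II: 14, III: 15, IV: 12.
The best (smallest) of these is 9.

9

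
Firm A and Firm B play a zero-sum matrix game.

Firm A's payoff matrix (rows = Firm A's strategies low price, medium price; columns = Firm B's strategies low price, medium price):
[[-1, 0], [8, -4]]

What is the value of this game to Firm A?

Row minima are -1 and -4, so Firm A's maximin is -1; column maxima are 8 and 0, so Firm B's minimax is 0. These differ, so the equilibrium is in mixed strategies.
Let Firm A play low price with probability p. Firm B is indifferent when −p + 8(1−p) = −4(1−p), giving p = 12/13.
Let Firm B play low price with probability q. Firm A is indifferent when −q = 8q − 4(1−q), giving q = 4/13.
The value is -1·(4/13) + (0)·(9/13) = -4/13.

-4/13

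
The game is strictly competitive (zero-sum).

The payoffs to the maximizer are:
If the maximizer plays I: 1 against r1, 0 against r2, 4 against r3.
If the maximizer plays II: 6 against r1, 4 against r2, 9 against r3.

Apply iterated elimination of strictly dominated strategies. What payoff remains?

4

Column r3 is strictly dominated by r1 for the minimizer (1<4, 6<9); eliminate r3.
Row I is strictly dominated by row II (6>1, 4>0); eliminate I.
Column r1 is strictly dominated by r2 for the minimizer (4<6); eliminate r1.
Only (II, r2) remains, with payoff 4.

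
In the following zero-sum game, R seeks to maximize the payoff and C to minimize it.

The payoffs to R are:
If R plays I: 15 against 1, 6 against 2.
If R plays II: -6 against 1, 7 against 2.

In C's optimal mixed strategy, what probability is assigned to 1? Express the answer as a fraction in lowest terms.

Row minima are 6 and -6, so R's maximin is 6; column maxima are 15 and 7, so C's minimax is 7. These differ, so the equilibrium is in mixed strategies.
Let C play 1 with probability q. R is indifferent when 15q + 6(1−q) = −6q + 7(1−q), giving q = 1/22.

1/22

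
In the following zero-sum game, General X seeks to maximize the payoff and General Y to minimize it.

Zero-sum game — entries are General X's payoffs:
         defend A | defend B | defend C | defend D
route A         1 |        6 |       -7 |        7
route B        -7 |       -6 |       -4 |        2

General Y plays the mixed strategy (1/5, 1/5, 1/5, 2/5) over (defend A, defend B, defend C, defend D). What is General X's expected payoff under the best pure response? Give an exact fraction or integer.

route A: (1)·(1/5) + (6)·(1/5) + (-7)·(1/5) + (7)·(2/5) = 14/5.
route B: (-7)·(1/5) + (-6)·(1/5) + (-4)·(1/5) + (2)·(2/5) = -13/5.
The best pure response is route A with expected payoff 14/5.

14/5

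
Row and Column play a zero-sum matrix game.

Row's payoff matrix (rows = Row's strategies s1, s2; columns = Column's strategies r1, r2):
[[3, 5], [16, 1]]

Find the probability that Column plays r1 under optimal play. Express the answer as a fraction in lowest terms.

Row minima are 3 and 1, so Row's maximin is 3; column maxima are 16 and 5, so Column's minimax is 5. These differ, so the equilibrium is in mixed strategies.
Let Column play r1 with probability q. Row is indifferent when 3q + 5(1−q) = 16q + (1−q), giving q = 4/17.

4/17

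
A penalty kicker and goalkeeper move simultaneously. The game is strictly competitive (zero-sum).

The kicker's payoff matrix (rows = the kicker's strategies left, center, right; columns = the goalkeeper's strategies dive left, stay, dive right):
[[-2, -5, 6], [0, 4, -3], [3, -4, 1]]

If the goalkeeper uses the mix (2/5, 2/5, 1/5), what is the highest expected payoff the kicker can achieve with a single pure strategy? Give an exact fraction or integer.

left: (-2)·(2/5) + (-5)·(2/5) + (6)·(1/5) = -8/5.
center: (0)·(2/5) + (4)·(2/5) + (-3)·(1/5) = 1.
right: (3)·(2/5) + (-4)·(2/5) + (1)·(1/5) = -1/5.
The best pure response is center with expected payoff 1.

1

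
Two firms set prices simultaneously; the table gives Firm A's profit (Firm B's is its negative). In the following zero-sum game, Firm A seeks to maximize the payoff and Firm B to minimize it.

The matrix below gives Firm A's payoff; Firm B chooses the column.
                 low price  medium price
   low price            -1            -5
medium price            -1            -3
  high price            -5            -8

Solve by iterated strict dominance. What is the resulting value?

Column low price is strictly dominated by medium price for Firm B (-5<-1, -3<-1, -8<-5); eliminate low price.
Row high price is strictly dominated by row low price (-5>-8); eliminate high price.
Row low price is strictly dominated by row medium price (-3>-5); eliminate low price.
Only (medium price, medium price) remains, with payoff -3.

-3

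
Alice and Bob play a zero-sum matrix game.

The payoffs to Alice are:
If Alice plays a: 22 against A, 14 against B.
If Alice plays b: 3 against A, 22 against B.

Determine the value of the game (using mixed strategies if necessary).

Row minima are 14 and 3, so Alice's maximin is 14; column maxima are 22 and 22, so Bob's minimax is 22. These differ, so the equilibrium is in mixed strategies.
Let Alice play a with probability p. Bob is indifferent when 22p + 3(1−p) = 14p + 22(1−p), giving p = 19/27.
Let Bob play A with probability q. Alice is indifferent when 22q + 14(1−q) = 3q + 22(1−q), giving q = 8/27.
The value is 22·(8/27) + (14)·(19/27) = 442/27.

442/27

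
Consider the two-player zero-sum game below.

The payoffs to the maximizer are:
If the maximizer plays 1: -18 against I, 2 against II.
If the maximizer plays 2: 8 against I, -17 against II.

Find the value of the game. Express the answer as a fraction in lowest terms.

Row minima are -18 and -17, so the maximizer's maximin is -17; column maxima are 8 and 2, so the minimizer's minimax is 2. These differ, so the equilibrium is in mixed strategies.
Let the maximizer play 1 with probability p. The minimizer is indifferent when −18p + 8(1−p) = 2p − 17(1−p), giving p = 5/9.
Let the minimizer play I with probability q. The maximizer is indifferent when −18q + 2(1−q) = 8q − 17(1−q), giving q = 19/45.
The value is -18·(19/45) + (2)·(26/45) = -58/9.

-58/9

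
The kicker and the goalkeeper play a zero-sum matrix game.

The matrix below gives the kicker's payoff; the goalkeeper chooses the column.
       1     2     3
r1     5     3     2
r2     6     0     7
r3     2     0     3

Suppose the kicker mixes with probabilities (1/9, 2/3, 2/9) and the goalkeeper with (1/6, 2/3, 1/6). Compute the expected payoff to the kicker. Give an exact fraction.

107/54

Against (1/6, 2/3, 1/6), each row's expected payoff is r1: 19/6; r2: 13/6; r3: 5/6.
Taking the (1/9, 2/3, 2/9)-weighted average: (1/9)·(19/6) + (2/3)·(13/6) + (2/9)·(5/6) = 107/54.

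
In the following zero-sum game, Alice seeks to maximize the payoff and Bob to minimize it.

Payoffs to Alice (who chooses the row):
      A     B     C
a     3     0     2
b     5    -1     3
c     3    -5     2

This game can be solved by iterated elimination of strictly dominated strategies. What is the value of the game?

0

Column A is strictly dominated by B for Bob (0<3, -1<5, -5<3); eliminate A.
Column C is strictly dominated by B for Bob (0<2, -1<3, -5<2); eliminate C.
Row c is strictly dominated by row a (0>-5); eliminate c.
Row b is strictly dominated by row a (0>-1); eliminate b.
Only (a, B) remains, with payoff 0.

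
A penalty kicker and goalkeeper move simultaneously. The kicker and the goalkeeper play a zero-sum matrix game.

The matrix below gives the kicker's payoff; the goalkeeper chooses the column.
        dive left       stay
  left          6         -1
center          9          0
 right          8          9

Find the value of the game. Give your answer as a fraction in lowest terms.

Row left is strictly dominated by row center, so the kicker never plays it.
The remaining 2×2 game on (center, right) × (dive left, stay) has no saddle point. Let the kicker play center with probability p; indifference gives 9p + 8(1−p) = 9(1−p), so p = 1/10.
Similarly the goalkeeper's optimal q on dive left is 9/10, and the value is 9·(9/10) + (0)·(1/10) = 81/10.

81/10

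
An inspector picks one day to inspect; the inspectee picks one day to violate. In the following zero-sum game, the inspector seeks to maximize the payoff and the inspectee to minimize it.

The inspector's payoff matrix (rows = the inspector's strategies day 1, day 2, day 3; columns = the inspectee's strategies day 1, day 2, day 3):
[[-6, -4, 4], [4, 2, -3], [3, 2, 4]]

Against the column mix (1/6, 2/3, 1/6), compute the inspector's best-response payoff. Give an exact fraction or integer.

5/2

day 1: (-6)·(1/6) + (-4)·(2/3) + (4)·(1/6) = -3.
day 2: (4)·(1/6) + (2)·(2/3) + (-3)·(1/6) = 3/2.
day 3: (3)·(1/6) + (2)·(2/3) + (4)·(1/6) = 5/2.
The best pure response is day 3 with expected payoff 5/2.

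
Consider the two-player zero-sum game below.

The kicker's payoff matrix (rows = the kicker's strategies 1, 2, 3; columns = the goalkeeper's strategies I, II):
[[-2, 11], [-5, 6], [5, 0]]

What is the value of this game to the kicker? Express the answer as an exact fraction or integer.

55/18

Row 2 is strictly dominated by row 1, so the kicker never plays it.
The remaining 2×2 game on (1, 3) × (I, II) has no saddle point. Let the kicker play 1 with probability p; indifference gives −2p + 5(1−p) = 11p, so p = 5/18.
Similarly the goalkeeper's optimal q on I is 11/18, and the value is -2·(11/18) + (11)·(7/18) = 55/18.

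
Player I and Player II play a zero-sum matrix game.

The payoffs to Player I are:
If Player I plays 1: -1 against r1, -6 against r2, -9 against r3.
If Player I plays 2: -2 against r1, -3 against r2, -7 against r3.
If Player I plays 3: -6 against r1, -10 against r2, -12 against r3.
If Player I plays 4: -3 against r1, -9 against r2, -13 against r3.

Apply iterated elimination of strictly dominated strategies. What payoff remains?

-7

Row 4 is strictly dominated by row 1 (-1>-3, -6>-9, -9>-13); eliminate 4.
Column r2 is strictly dominated by r3 for Player II (-9<-6, -7<-3, -12<-10); eliminate r2.
Row 3 is strictly dominated by row 1 (-1>-6, -9>-12); eliminate 3.
Column r1 is strictly dominated by r3 for Player II (-9<-1, -7<-2); eliminate r1.
Row 1 is strictly dominated by row 2 (-7>-9); eliminate 1.
Only (2, r3) remains, with payoff -7.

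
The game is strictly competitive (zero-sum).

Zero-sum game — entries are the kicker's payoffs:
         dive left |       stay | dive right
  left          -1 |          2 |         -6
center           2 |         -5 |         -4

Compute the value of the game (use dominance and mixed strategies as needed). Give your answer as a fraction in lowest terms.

-38/9

Column dive left is strictly dominated by dive right for the goalkeeper (it gives the kicker more in every row).
The remaining 2×2 game on (left, center) × (stay, dive right) has no saddle point. Let the kicker play left with probability p; indifference gives 2p − 5(1−p) = −6p − 4(1−p), so p = 1/9.
Similarly the goalkeeper's optimal q on stay is 2/9, and the value is 2·(2/9) + (-6)·(7/9) = -38/9.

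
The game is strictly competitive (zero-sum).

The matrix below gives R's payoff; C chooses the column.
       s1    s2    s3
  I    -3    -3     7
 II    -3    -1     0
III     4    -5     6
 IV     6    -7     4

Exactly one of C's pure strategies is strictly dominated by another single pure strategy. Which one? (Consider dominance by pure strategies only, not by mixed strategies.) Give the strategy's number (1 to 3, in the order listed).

C prefers columns that give R less. Compare s3 with s2: -3 < 7, -1 < 0, -5 < 6, -7 < 4.
So s2 strictly dominates s3 for C; s3 is strictly dominated.

3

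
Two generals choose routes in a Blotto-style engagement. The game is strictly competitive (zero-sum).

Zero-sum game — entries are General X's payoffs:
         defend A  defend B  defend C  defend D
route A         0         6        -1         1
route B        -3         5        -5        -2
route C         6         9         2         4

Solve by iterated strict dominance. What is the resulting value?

Row route A is strictly dominated by row route C (6>0, 9>6, 2>-1, 4>1); eliminate route A.
Row route B is strictly dominated by row route C (6>-3, 9>5, 2>-5, 4>-2); eliminate route B.
Column defend A is strictly dominated by defend C for General Y (2<6); eliminate defend A.
Column defend B is strictly dominated by defend C for General Y (2<9); eliminate defend B.
Column defend D is strictly dominated by defend C for General Y (2<4); eliminate defend D.
Only (route C, defend C) remains, with payoff 2.

2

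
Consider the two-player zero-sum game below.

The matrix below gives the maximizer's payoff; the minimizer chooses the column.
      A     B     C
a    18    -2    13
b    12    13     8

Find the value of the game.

Column A is strictly dominated by C for the minimizer (it gives the maximizer more in every row).
The remaining 2×2 game on (a, b) × (B, C) has no saddle point. Let the maximizer play a with probability p; indifference gives −2p + 13(1−p) = 13p + 8(1−p), so p = 1/4.
Similarly the minimizer's optimal q on B is 1/4, and the value is -2·(1/4) + (13)·(3/4) = 37/4.

37/4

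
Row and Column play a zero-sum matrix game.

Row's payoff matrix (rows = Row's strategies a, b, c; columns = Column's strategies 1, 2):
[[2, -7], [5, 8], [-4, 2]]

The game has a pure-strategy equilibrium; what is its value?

5

Row minima: -7, 5, -4 → Row's maximin is 5.
Column maxima: 5, 8 → Column's minimax is 5.
They coincide at (b, 1), so the value is 5.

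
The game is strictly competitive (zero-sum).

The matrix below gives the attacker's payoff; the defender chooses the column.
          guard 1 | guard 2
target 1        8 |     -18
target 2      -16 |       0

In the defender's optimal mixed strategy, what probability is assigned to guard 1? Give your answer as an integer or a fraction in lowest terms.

3/7

Row minima are -18 and -16, so the attacker's maximin is -16; column maxima are 8 and 0, so the defender's minimax is 0. These differ, so the equilibrium is in mixed strategies.
Let the defender play guard 1 with probability q. The attacker is indifferent when 8q − 18(1−q) = −16q, giving q = 3/7.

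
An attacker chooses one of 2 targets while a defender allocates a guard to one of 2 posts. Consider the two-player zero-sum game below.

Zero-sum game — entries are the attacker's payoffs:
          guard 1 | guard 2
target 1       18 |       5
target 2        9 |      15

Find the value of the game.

Row minima are 5 and 9, so the attacker's maximin is 9; column maxima are 18 and 15, so the defender's minimax is 15. These differ, so the equilibrium is in mixed strategies.
Let the attacker play target 1 with probability p. The defender is indifferent when 18p + 9(1−p) = 5p + 15(1−p), giving p = 6/19.
Let the defender play guard 1 with probability q. The attacker is indifferent when 18q + 5(1−q) = 9q + 15(1−q), giving q = 10/19.
The value is 18·(10/19) + (5)·(9/19) = 225/19.

225/19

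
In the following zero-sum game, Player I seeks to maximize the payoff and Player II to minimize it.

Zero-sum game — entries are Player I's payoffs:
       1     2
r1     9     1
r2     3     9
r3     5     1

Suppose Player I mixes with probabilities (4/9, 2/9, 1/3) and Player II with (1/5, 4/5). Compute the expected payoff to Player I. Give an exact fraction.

157/45

Against (1/5, 4/5), each row's expected payoff is r1: 13/5; r2: 39/5; r3: 9/5.
Taking the (4/9, 2/9, 1/3)-weighted average: (4/9)·(13/5) + (2/9)·(39/5) + (1/3)·(9/5) = 157/45.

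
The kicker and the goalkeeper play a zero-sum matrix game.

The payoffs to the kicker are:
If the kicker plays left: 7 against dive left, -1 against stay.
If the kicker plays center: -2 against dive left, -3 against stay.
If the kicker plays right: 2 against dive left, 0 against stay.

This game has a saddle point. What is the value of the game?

Row minima: -1, -3, 0 → the kicker's maximin is 0.
Column maxima: 7, 0 → the goalkeeper's minimax is 0.
They coincide at (right, stay), so the value is 0.

0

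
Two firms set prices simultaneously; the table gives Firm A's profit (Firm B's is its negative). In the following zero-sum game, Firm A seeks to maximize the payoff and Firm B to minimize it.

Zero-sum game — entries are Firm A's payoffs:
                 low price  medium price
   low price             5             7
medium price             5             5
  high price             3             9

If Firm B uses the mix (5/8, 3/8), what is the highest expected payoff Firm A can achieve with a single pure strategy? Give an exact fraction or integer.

low price: (5)·(5/8) + (7)·(3/8) = 23/4.
medium price: (5)·(5/8) + (5)·(3/8) = 5.
high price: (3)·(5/8) + (9)·(3/8) = 21/4.
The best pure response is low price with expected payoff 23/4.

23/4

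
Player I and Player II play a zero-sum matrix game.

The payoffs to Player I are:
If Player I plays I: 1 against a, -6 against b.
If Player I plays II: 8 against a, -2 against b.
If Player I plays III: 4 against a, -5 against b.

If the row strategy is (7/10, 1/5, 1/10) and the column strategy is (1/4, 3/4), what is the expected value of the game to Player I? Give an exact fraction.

-63/20

Against (1/4, 3/4), each row's expected payoff is I: -17/4; II: 1/2; III: -11/4.
Taking the (7/10, 1/5, 1/10)-weighted average: (7/10)·(-17/4) + (1/5)·(1/2) + (1/10)·(-11/4) = -63/20.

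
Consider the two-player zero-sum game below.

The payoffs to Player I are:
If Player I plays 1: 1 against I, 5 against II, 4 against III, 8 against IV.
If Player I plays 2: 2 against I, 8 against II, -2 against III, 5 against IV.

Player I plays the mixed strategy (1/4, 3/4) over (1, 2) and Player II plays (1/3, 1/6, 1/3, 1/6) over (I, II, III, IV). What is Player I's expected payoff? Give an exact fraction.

Against (1/3, 1/6, 1/3, 1/6), each row's expected payoff is 1: 23/6; 2: 13/6.
Taking the (1/4, 3/4)-weighted average: (1/4)·(23/6) + (3/4)·(13/6) = 31/12.

31/12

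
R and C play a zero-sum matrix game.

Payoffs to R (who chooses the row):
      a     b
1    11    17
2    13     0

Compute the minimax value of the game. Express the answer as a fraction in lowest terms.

Row minima are 11 and 0, so R's maximin is 11; column maxima are 13 and 17, so C's minimax is 13. These differ, so the equilibrium is in mixed strategies.
Let R play 1 with probability p. C is indifferent when 11p + 13(1−p) = 17p, giving p = 13/19.
Let C play a with probability q. R is indifferent when 11q + 17(1−q) = 13q, giving q = 17/19.
The value is 11·(17/19) + (17)·(2/19) = 221/19.

221/19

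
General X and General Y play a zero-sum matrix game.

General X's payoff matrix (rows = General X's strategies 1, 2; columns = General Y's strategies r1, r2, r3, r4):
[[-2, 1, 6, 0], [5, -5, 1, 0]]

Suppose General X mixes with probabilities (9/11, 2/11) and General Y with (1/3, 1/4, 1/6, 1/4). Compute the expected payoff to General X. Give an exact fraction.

Against (1/3, 1/4, 1/6, 1/4), each row's expected payoff is 1: 7/12; 2: 7/12.
Taking the (9/11, 2/11)-weighted average: (9/11)·(7/12) + (2/11)·(7/12) = 7/12.

7/12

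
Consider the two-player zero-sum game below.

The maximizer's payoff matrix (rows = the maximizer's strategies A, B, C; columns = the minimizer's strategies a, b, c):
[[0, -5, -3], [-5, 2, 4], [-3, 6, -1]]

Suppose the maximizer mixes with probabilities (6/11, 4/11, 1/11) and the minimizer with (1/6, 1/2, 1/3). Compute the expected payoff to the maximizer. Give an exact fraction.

-7/6

Against (1/6, 1/2, 1/3), each row's expected payoff is A: -7/2; B: 3/2; C: 13/6.
Taking the (6/11, 4/11, 1/11)-weighted average: (6/11)·(-7/2) + (4/11)·(3/2) + (1/11)·(13/6) = -7/6.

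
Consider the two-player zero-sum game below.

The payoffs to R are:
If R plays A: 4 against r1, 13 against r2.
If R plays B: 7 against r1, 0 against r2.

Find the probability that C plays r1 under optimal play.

13/16

Row minima are 4 and 0, so R's maximin is 4; column maxima are 7 and 13, so C's minimax is 7. These differ, so the equilibrium is in mixed strategies.
Let C play r1 with probability q. R is indifferent when 4q + 13(1−q) = 7q, giving q = 13/16.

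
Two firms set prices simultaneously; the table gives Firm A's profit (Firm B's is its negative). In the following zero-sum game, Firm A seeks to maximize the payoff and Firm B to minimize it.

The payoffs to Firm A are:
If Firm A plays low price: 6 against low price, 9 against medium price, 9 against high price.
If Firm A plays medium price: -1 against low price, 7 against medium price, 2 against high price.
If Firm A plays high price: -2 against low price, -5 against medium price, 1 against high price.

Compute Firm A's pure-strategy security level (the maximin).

The worst-case payoff for each row is low price: 6, medium price: -1, high price: -5.
The best of these is 6.

6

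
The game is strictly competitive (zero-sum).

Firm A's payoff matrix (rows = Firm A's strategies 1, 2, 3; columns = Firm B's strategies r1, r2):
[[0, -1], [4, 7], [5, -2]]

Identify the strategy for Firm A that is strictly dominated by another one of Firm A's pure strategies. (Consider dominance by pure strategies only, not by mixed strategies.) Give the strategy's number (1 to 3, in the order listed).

1

Compare 1 with 2: 4 > 0, 7 > -1.
So 2 strictly dominates 1 for Firm A; 1 is strictly dominated.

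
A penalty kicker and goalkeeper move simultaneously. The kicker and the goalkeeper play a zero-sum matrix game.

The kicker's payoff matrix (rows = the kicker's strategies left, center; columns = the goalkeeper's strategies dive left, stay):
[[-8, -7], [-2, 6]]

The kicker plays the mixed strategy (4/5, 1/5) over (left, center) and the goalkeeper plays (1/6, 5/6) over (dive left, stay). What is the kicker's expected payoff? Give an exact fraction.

Against (1/6, 5/6), each row's expected payoff is left: -43/6; center: 14/3.
Taking the (4/5, 1/5)-weighted average: (4/5)·(-43/6) + (1/5)·(14/3) = -24/5.

-24/5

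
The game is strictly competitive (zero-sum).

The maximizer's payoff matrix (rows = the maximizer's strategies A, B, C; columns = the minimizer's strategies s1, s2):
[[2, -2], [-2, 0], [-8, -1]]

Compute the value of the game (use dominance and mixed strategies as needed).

Row C is strictly dominated by row B, so the maximizer never plays it.
The remaining 2×2 game on (A, B) × (s1, s2) has no saddle point. Let the maximizer play A with probability p; indifference gives 2p − 2(1−p) = −2p, so p = 1/3.
Similarly the minimizer's optimal q on s1 is 1/3, and the value is 2·(1/3) + (-2)·(2/3) = -2/3.

-2/3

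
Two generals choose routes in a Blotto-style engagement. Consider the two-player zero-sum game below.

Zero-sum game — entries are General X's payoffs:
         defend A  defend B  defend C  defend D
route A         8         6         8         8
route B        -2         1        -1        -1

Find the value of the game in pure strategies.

Row minima: 6, -2 → General X's maximin is 6.
Column maxima: 8, 6, 8, 8 → General Y's minimax is 6.
They coincide at (route A, defend B), so the value is 6.

6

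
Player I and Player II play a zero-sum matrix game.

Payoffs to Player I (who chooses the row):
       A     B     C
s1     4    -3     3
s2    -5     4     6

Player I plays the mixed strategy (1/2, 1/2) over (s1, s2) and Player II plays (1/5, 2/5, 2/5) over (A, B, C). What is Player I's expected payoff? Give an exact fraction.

Against (1/5, 2/5, 2/5), each row's expected payoff is s1: 4/5; s2: 3.
Taking the (1/2, 1/2)-weighted average: (1/2)·(4/5) + (1/2)·(3) = 19/10.

19/10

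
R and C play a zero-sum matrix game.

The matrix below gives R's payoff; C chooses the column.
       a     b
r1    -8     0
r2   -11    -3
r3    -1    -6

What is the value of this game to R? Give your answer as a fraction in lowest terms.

-48/13

Row r2 is strictly dominated by row r1, so R never plays it.
The remaining 2×2 game on (r1, r3) × (a, b) has no saddle point. Let R play r1 with probability p; indifference gives −8p − (1−p) = −6(1−p), so p = 5/13.
Similarly C's optimal q on a is 6/13, and the value is -8·(6/13) + (0)·(7/13) = -48/13.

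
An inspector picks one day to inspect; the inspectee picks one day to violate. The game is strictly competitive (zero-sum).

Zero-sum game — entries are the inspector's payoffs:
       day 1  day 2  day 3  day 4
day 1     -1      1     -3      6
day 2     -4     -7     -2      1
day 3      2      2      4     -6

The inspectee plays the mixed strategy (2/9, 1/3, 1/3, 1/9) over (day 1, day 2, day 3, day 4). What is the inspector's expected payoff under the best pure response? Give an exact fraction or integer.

16/9

day 1: (-1)·(2/9) + (1)·(1/3) + (-3)·(1/3) + (6)·(1/9) = -2/9.
day 2: (-4)·(2/9) + (-7)·(1/3) + (-2)·(1/3) + (1)·(1/9) = -34/9.
day 3: (2)·(2/9) + (2)·(1/3) + (4)·(1/3) + (-6)·(1/9) = 16/9.
The best pure response is day 3 with expected payoff 16/9.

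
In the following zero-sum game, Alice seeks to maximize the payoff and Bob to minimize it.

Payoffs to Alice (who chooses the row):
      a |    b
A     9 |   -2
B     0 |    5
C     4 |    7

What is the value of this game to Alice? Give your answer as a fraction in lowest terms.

71/14

Row B is strictly dominated by row C, so Alice never plays it.
The remaining 2×2 game on (A, C) × (a, b) has no saddle point. Let Alice play A with probability p; indifference gives 9p + 4(1−p) = −2p + 7(1−p), so p = 3/14.
Similarly Bob's optimal q on a is 9/14, and the value is 9·(9/14) + (-2)·(5/14) = 71/14.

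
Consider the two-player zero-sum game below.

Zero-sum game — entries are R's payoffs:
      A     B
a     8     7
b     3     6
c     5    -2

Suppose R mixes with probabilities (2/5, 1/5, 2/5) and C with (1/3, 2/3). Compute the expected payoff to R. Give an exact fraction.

61/15

Against (1/3, 2/3), each row's expected payoff is a: 22/3; b: 5; c: 1/3.
Taking the (2/5, 1/5, 2/5)-weighted average: (2/5)·(22/3) + (1/5)·(5) + (2/5)·(1/3) = 61/15.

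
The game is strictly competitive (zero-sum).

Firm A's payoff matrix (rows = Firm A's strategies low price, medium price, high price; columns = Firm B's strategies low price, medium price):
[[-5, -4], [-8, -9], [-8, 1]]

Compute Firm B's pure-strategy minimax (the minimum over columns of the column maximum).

The worst case (largest entry) in each column is low price: -5, medium price: 1.
The best (smallest) of these is -5.

-5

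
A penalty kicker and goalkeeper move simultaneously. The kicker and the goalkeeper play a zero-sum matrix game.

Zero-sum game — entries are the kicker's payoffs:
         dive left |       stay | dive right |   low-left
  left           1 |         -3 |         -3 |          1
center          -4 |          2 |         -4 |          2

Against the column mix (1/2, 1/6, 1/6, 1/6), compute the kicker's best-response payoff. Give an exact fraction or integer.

left: (1)·(1/2) + (-3)·(1/6) + (-3)·(1/6) + (1)·(1/6) = -1/3.
center: (-4)·(1/2) + (2)·(1/6) + (-4)·(1/6) + (2)·(1/6) = -2.
The best pure response is left with expected payoff -1/3.

-1/3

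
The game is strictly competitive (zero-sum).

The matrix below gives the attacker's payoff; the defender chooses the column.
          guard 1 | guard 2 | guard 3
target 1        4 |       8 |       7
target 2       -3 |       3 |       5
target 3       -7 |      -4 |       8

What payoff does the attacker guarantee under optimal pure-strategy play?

4

Row minima: 4, -3, -7 → the attacker's maximin is 4.
Column maxima: 4, 8, 8 → the defender's minimax is 4.
They coincide at (target 1, guard 1), so the value is 4.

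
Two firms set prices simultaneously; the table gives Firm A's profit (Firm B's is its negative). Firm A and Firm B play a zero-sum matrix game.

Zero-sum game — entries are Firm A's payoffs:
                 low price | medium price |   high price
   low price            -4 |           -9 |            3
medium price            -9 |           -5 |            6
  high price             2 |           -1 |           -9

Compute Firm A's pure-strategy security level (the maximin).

The worst-case payoff for each row is low price: -9, medium price: -9, high price: -9.
The best of these is -9.

-9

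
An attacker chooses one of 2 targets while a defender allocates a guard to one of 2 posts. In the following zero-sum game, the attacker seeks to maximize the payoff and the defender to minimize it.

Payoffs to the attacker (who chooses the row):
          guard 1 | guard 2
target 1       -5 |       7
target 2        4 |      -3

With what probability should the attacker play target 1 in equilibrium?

Row minima are -5 and -3, so the attacker's maximin is -3; column maxima are 4 and 7, so the defender's minimax is 4. These differ, so the equilibrium is in mixed strategies.
Let the attacker play target 1 with probability p. The defender is indifferent when −5p + 4(1−p) = 7p − 3(1−p), giving p = 7/19.

7/19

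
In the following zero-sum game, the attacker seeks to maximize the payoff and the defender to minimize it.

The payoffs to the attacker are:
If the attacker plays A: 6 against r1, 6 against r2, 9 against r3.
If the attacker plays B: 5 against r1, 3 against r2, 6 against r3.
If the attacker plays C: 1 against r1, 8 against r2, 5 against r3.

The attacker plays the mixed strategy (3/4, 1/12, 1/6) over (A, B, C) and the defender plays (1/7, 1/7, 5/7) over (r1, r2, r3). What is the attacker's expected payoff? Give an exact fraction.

619/84

Against (1/7, 1/7, 5/7), each row's expected payoff is A: 57/7; B: 38/7; C: 34/7.
Taking the (3/4, 1/12, 1/6)-weighted average: (3/4)·(57/7) + (1/12)·(38/7) + (1/6)·(34/7) = 619/84.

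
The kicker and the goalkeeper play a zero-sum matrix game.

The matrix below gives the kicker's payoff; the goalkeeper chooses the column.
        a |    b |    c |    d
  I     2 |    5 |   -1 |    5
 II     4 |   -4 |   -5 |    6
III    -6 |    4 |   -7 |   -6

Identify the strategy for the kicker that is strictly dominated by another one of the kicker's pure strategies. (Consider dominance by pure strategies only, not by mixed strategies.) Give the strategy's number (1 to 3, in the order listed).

3

Compare III with I: 2 > -6, 5 > 4, -1 > -7, 5 > -6.
So I strictly dominates III for the kicker; III is strictly dominated.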